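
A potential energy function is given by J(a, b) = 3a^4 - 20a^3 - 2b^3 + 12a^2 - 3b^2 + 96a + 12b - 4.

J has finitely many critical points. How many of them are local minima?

J separates as a function of a plus a function of b, so ∇J=0 decouples.
∂J/∂a = 12(a - 4)(a - 2)(a + 1) = 0 at a ∈ {-1, 2, 4}; ∂J/∂b = -6(b - 1)(b + 2) = 0 at b ∈ {-2, 1}.
The Hessian is diagonal: diag(J_aa, J_bb). Second derivatives: J_aa(-1)=180, J_aa(2)=-72, J_aa(4)=120; J_bb(-2)=18, J_bb(1)=-18.
Local minima occur where both diagonal entries positive: (-1, -2), (4, -2). Count: 2.

2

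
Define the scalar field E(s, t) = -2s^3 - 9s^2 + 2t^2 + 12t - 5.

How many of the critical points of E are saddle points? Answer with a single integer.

1

E separates as a function of s plus a function of t, so ∇E=0 decouples.
∂E/∂s = -6s(s + 3) = 0 at s ∈ {-3, 0}; ∂E/∂t = 4(t + 3) = 0 at t ∈ {-3}.
The Hessian is diagonal: diag(E_ss, E_tt). Second derivatives: E_ss(-3)=18, E_ss(0)=-18; E_tt(-3)=4.
Saddle points occur where the two diagonal entries have opposite signs: (0, -3). Count: 1.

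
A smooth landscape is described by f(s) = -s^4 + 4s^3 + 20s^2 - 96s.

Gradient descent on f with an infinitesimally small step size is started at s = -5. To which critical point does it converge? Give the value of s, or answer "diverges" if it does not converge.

f'(s) = -4(s - 4)(s - 2)(s + 3), so f'(-5) = 504.
Gradient descent moves in the -f' direction, i.e. s is decreasing.
There is no critical point below s=-5, and f' keeps the same sign, so the iterate runs off to −∞.

diverges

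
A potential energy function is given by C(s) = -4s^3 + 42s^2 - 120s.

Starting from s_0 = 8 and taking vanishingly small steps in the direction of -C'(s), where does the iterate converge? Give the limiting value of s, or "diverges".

C'(s) = -12(s - 5)(s - 2), so C'(8) = -216.
Gradient descent moves in the -C' direction, i.e. s is increasing.
There is no critical point above s=8, and C' keeps the same sign, so the iterate runs off to +∞.

diverges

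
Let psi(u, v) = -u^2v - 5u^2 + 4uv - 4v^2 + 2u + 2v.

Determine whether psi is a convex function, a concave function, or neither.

neither

The term -u^2v is cubic, so the Hessian is not constant.
∂²psi/∂u² = -2v - 10, which takes both signs as v varies (negative for sufficiently large v). A diagonal entry of the Hessian changing sign means the Hessian is neither positive- nor negative-semidefinite on all of R^2.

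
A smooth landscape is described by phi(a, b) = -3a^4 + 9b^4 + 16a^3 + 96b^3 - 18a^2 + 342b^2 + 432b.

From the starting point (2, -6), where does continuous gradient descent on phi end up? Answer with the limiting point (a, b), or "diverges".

(1, -4)

phi is separable, so gradient descent decouples: a follows -∂phi/∂a, b follows -∂phi/∂b.
∂phi/∂a = -12a(a - 3)(a - 1); at a=2 this is 24, so a decreases.
∂phi/∂b = 36(b + 1)(b + 3)(b + 4); at b=-6 this is -1080, so b increases.
a converges to its nearest critical value 1 (a local min of the a-part); b converges to -4. The iterate converges to (1, -4).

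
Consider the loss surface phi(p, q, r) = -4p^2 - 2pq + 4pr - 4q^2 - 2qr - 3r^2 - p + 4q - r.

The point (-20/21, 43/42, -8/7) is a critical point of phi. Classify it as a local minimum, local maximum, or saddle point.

The Hessian is constant: H = [[-8, -2, 4], [-2, -8, -2], [4, -2, -6]].
Leading principal minors: Δ₁ = -8, Δ₂ = 60, Δ₃ = -168.
The minors alternate sign starting negative (−, +, −), so H is negative definite: a local maximum.

local maximum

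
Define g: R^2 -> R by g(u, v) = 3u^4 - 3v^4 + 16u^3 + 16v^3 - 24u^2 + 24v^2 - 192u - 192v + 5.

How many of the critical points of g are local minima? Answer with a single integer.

g separates as a function of u plus a function of v, so ∇g=0 decouples.
∂g/∂u = 12(u - 2)(u + 2)(u + 4) = 0 at u ∈ {-4, -2, 2}; ∂g/∂v = -12(v - 4)(v - 2)(v + 2) = 0 at v ∈ {-2, 2, 4}.
The Hessian is diagonal: diag(g_uu, g_vv). Second derivatives: g_uu(-4)=144, g_uu(-2)=-96, g_uu(2)=288; g_vv(-2)=-288, g_vv(2)=96, g_vv(4)=-144.
Local minima occur where both diagonal entries positive: (-4, 2), (2, 2). Count: 2.

2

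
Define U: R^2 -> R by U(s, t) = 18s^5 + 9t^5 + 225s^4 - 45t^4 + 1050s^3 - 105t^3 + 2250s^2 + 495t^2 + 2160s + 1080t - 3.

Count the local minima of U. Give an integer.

U separates as a function of s plus a function of t, so ∇U=0 decouples.
∂U/∂s = 90(s + 1)(s + 2)(s + 3)(s + 4) = 0 at s ∈ {-4, -3, -2, -1}; ∂U/∂t = 45(t - 4)(t - 3)(t + 1)(t + 2) = 0 at t ∈ {-2, -1, 3, 4}.
The Hessian is diagonal: diag(U_ss, U_tt). Second derivatives: U_ss(-4)=-540, U_ss(-3)=180, U_ss(-2)=-180, U_ss(-1)=540; U_tt(-2)=-1350, U_tt(-1)=900, U_tt(3)=-900, U_tt(4)=1350.
Local minima occur where both diagonal entries positive: (-3, -1), (-3, 4), (-1, -1), (-1, 4). Count: 4.

4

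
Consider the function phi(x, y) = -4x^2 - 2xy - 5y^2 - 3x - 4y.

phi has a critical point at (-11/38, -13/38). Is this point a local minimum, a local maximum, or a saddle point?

The Hessian of phi is constant: H = [[-8, -2], [-2, -10]].
det(H) = (-8)·(-10) − (-2)² = 76.
det(H) > 0 and tr(H) = -18 < 0, so H is negative definite and the point is a local maximum.

local maximum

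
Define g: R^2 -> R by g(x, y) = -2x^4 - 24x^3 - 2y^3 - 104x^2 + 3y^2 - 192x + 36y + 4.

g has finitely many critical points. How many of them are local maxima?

g separates as a function of x plus a function of y, so ∇g=0 decouples.
∂g/∂x = -8(x + 2)(x + 3)(x + 4) = 0 at x ∈ {-4, -3, -2}; ∂g/∂y = -6(y - 3)(y + 2) = 0 at y ∈ {-2, 3}.
The Hessian is diagonal: diag(g_xx, g_yy). Second derivatives: g_xx(-4)=-16, g_xx(-3)=8, g_xx(-2)=-16; g_yy(-2)=30, g_yy(3)=-30.
Local maxima occur where both diagonal entries negative: (-4, 3), (-2, 3). Count: 2.

2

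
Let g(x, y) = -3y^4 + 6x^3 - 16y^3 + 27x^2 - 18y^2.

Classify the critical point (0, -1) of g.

The mixed partial ∂²g/∂x∂y is 0, so the Hessian at any point is diag(g_xx, g_yy) = diag(18(2x + 3), -12(3y^2 + 8y + 3)).
At (0, -1): H = diag(54, 24).
Both eigenvalues are positive, so H is positive definite: a local minimum.

local minimum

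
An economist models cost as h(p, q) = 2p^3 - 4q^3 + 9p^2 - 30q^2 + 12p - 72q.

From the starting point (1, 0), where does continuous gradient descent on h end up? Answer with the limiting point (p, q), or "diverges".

h is separable, so gradient descent decouples: p follows -∂h/∂p, q follows -∂h/∂q.
∂h/∂p = 6(p + 1)(p + 2); at p=1 this is 36, so p decreases.
∂h/∂q = -12(q + 2)(q + 3); at q=0 this is -72, so q increases.
The q-coordinate has no critical point in that direction and runs off to infinity.

diverges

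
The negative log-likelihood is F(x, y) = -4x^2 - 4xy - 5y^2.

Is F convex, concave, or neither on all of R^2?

F is quadratic, so its Hessian is the constant matrix H = [[-8, -4], [-4, -10]].
det(H) = 64, tr(H) = -18.
det(H) > 0 and tr(H) < 0, so H is negative definite everywhere: concave.

concave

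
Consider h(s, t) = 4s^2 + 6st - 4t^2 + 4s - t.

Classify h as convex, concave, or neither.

h is quadratic, so its Hessian is the constant matrix H = [[8, 6], [6, -8]].
det(H) = -100, tr(H) = 0.
det(H) < 0, so H is indefinite: neither convex nor concave.

neither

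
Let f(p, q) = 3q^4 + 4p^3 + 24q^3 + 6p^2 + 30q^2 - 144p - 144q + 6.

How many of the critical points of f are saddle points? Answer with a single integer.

f separates as a function of p plus a function of q, so ∇f=0 decouples.
∂f/∂p = 12(p - 3)(p + 4) = 0 at p ∈ {-4, 3}; ∂f/∂q = 12(q - 1)(q + 3)(q + 4) = 0 at q ∈ {-4, -3, 1}.
The Hessian is diagonal: diag(f_pp, f_qq). Second derivatives: f_pp(-4)=-84, f_pp(3)=84; f_qq(-4)=60, f_qq(-3)=-48, f_qq(1)=240.
Saddle points occur where the two diagonal entries have opposite signs: (-4, -4), (-4, 1), (3, -3). Count: 3.

3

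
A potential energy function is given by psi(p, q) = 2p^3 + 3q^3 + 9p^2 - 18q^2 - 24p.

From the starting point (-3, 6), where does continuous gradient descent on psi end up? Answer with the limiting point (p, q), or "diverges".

psi is separable, so gradient descent decouples: p follows -∂psi/∂p, q follows -∂psi/∂q.
∂psi/∂p = 6(p - 1)(p + 4); at p=-3 this is -24, so p increases.
∂psi/∂q = 9q(q - 4); at q=6 this is 108, so q decreases.
p converges to its nearest critical value 1 (a local min of the p-part); q converges to 4. The iterate converges to (1, 4).

(1, 4)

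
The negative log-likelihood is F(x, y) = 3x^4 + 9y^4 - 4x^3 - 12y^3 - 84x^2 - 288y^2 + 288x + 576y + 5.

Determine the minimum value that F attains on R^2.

-5307

F(x,y) separates as P(x) + Q(y) + 5, so its minimum is min P + min Q + 5.
P'(x) = 12(x - 3)(x - 2)(x + 4) vanishes at x ∈ {-4, 2, 3}; Q'(y) = 36(y - 4)(y - 1)(y + 4) vanishes at y ∈ {-4, 1, 4}.
Local minima of P (where P''>0): P(-4)=-1472, P(3)=243. Local minima of Q: Q(-4)=-3840, Q(4)=-768.
So the global minimum of F is P(-4) + Q(-4) + 5 = -1472 − 3840 + 5 = -5307, attained at (-4, -4).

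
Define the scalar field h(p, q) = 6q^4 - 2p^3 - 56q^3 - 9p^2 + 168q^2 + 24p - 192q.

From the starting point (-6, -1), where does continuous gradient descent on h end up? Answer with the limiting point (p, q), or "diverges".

(-4, 1)

h is separable, so gradient descent decouples: p follows -∂h/∂p, q follows -∂h/∂q.
∂h/∂p = -6(p - 1)(p + 4); at p=-6 this is -84, so p increases.
∂h/∂q = 24(q - 4)(q - 2)(q - 1); at q=-1 this is -720, so q increases.
p converges to its nearest critical value -4 (a local min of the p-part); q converges to 1. The iterate converges to (-4, 1).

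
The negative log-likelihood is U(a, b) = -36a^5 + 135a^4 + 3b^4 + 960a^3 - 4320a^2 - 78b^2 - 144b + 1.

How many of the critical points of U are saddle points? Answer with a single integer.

6

U separates as a function of a plus a function of b, so ∇U=0 decouples.
∂U/∂a = -180a(a - 4)(a - 3)(a + 4) = 0 at a ∈ {-4, 0, 3, 4}; ∂U/∂b = 12(b - 4)(b + 1)(b + 3) = 0 at b ∈ {-3, -1, 4}.
The Hessian is diagonal: diag(U_aa, U_bb). Second derivatives: U_aa(-4)=40320, U_aa(0)=-8640, U_aa(3)=3780, U_aa(4)=-5760; U_bb(-3)=168, U_bb(-1)=-120, U_bb(4)=420.
Saddle points occur where the two diagonal entries have opposite signs: (-4, -1), (0, -3), (0, 4), (3, -1), (4, -3), (4, 4). Count: 6.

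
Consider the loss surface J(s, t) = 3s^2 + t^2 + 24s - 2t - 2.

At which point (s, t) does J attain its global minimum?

(-4, 1)

J(s,t) separates as P(s) + Q(t) − 2, so its minimum is min P + min Q − 2.
P'(s) = 6s + 24 vanishes at s ∈ {-4}; Q'(t) = 2(t - 1) vanishes at t ∈ {1}.
Local minima of P (where P''>0): P(-4)=-48. Local minima of Q: Q(1)=-1.
So the global minimum of J is P(-4) + Q(1) − 2 = -48 − 1 − 2 = -51, attained at (-4, 1).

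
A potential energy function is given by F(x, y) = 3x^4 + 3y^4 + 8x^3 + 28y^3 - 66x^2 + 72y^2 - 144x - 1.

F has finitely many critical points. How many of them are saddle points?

4

F separates as a function of x plus a function of y, so ∇F=0 decouples.
∂F/∂x = 12(x - 3)(x + 1)(x + 4) = 0 at x ∈ {-4, -1, 3}; ∂F/∂y = 12y(y + 3)(y + 4) = 0 at y ∈ {-4, -3, 0}.
The Hessian is diagonal: diag(F_xx, F_yy). Second derivatives: F_xx(-4)=252, F_xx(-1)=-144, F_xx(3)=336; F_yy(-4)=48, F_yy(-3)=-36, F_yy(0)=144.
Saddle points occur where the two diagonal entries have opposite signs: (-4, -3), (-1, -4), (-1, 0), (3, -3). Count: 4.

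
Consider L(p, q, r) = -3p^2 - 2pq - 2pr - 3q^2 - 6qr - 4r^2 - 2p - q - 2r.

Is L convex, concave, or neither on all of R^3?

L is quadratic, so its Hessian is the constant matrix H = [[-6, -2, -2], [-2, -6, -6], [-2, -6, -8]].
Leading principal minors: -6, 32, -64.
Signs alternate −, +, − ⇒ H ≺ 0 ⇒ concave.

concave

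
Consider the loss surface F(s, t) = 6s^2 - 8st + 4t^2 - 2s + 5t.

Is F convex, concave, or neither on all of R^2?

convex

F is quadratic, so its Hessian is the constant matrix H = [[12, -8], [-8, 8]].
det(H) = 32, tr(H) = 20.
det(H) > 0 and tr(H) > 0, so H is positive definite everywhere: convex.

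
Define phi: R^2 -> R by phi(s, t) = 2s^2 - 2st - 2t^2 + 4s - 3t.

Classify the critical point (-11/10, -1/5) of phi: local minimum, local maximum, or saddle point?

saddle point

The Hessian of phi is constant: H = [[4, -2], [-2, -4]].
det(H) = 4·(-4) − (-2)² = -20.
Since det(H) < 0, H is indefinite and the critical point is a saddle point.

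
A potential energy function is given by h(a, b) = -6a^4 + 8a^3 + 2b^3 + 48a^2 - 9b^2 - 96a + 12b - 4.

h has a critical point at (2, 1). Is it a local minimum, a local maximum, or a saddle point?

The mixed partial ∂²h/∂a∂b is 0, so the Hessian at any point is diag(h_aa, h_bb) = diag(24(-3a^2 + 2a + 4), 6(2b - 3)).
At (2, 1): H = diag(-96, -6).
Both eigenvalues are negative, so H is negative definite: a local maximum.

local maximum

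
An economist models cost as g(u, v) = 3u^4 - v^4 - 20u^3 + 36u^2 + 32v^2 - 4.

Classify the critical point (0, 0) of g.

The mixed partial ∂²g/∂u∂v is 0, so the Hessian at any point is diag(g_uu, g_vv) = diag(12(3u^2 - 10u + 6), 4(-3v^2 + 16)).
At (0, 0): H = diag(72, 64).
Both eigenvalues are positive, so H is positive definite: a local minimum.

local minimum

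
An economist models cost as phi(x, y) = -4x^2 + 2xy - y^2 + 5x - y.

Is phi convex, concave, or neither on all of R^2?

concave

phi is quadratic, so its Hessian is the constant matrix H = [[-8, 2], [2, -2]].
det(H) = 12, tr(H) = -10.
det(H) > 0 and tr(H) < 0, so H is negative definite everywhere: concave.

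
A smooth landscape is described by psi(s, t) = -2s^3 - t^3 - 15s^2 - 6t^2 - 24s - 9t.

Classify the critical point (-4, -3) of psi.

The mixed partial ∂²psi/∂s∂t is 0, so the Hessian at any point is diag(psi_ss, psi_tt) = diag(-6(2s + 5), -6(t + 2)).
At (-4, -3): H = diag(18, 6).
Both eigenvalues are positive, so H is positive definite: a local minimum.

local minimum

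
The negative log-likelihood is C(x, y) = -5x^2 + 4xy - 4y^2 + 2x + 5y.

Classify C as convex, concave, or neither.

C is quadratic, so its Hessian is the constant matrix H = [[-10, 4], [4, -8]].
det(H) = 64, tr(H) = -18.
det(H) > 0 and tr(H) < 0, so H is negative definite everywhere: concave.

concave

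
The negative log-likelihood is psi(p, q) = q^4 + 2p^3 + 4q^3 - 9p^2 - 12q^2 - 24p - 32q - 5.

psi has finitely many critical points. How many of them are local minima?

2

psi separates as a function of p plus a function of q, so ∇psi=0 decouples.
∂psi/∂p = 6(p - 4)(p + 1) = 0 at p ∈ {-1, 4}; ∂psi/∂q = 4(q - 2)(q + 1)(q + 4) = 0 at q ∈ {-4, -1, 2}.
The Hessian is diagonal: diag(psi_pp, psi_qq). Second derivatives: psi_pp(-1)=-30, psi_pp(4)=30; psi_qq(-4)=72, psi_qq(-1)=-36, psi_qq(2)=72.
Local minima occur where both diagonal entries positive: (4, -4), (4, 2). Count: 2.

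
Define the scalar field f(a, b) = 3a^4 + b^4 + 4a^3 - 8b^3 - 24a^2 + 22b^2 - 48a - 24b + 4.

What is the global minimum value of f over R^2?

-117

f(a,b) separates as P(a) + Q(b) + 4, so its minimum is min P + min Q + 4.
P'(a) = 12(a - 2)(a + 1)(a + 2) vanishes at a ∈ {-2, -1, 2}; Q'(b) = 4(b - 3)(b - 2)(b - 1) vanishes at b ∈ {1, 2, 3}.
Local minima of P (where P''>0): P(-2)=16, P(2)=-112. Local minima of Q: Q(1)=-9, Q(3)=-9.
So the global minimum of f is P(2) + Q(1) + 4 = -112 − 9 + 4 = -117, attained at (2, 1).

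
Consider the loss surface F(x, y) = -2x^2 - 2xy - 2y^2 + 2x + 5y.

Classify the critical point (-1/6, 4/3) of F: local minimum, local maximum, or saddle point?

local maximum

The Hessian of F is constant: H = [[-4, -2], [-2, -4]].
det(H) = (-4)·(-4) − (-2)² = 12.
det(H) > 0 and tr(H) = -8 < 0, so H is negative definite and the point is a local maximum.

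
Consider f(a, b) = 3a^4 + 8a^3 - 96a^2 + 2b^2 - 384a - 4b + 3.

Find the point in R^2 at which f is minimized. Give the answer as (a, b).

f(a,b) separates as P(a) + Q(b) + 3, so its minimum is min P + min Q + 3.
P'(a) = 12(a - 4)(a + 2)(a + 4) vanishes at a ∈ {-4, -2, 4}; Q'(b) = 4b - 4 vanishes at b ∈ {1}.
Local minima of P (where P''>0): P(-4)=256, P(4)=-1792. Local minima of Q: Q(1)=-2.
So the global minimum of f is P(4) + Q(1) + 3 = -1792 − 2 + 3 = -1791, attained at (4, 1).

(4, 1)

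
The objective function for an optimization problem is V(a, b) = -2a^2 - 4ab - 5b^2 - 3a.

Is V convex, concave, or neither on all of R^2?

V is quadratic, so its Hessian is the constant matrix H = [[-4, -4], [-4, -10]].
det(H) = 24, tr(H) = -14.
det(H) > 0 and tr(H) < 0, so H is negative definite everywhere: concave.

concave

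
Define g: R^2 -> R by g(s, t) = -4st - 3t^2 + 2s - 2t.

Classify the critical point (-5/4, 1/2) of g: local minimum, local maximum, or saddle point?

The Hessian of g is constant: H = [[0, -4], [-4, -6]].
det(H) = 0·(-6) − (-4)² = -16.
Since det(H) < 0, H is indefinite and the critical point is a saddle point.

saddle point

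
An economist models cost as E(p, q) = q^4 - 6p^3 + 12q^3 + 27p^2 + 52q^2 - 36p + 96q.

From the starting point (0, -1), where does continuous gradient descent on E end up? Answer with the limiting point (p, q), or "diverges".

E is separable, so gradient descent decouples: p follows -∂E/∂p, q follows -∂E/∂q.
∂E/∂p = -18(p - 2)(p - 1); at p=0 this is -36, so p increases.
∂E/∂q = 4(q + 2)(q + 3)(q + 4); at q=-1 this is 24, so q decreases.
p converges to its nearest critical value 1 (a local min of the p-part); q converges to -2. The iterate converges to (1, -2).

(1, -2)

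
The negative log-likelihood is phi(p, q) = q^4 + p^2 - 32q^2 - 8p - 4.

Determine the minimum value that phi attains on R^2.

-276

phi(p,q) separates as A(p) + B(q) − 4, so its minimum is min A + min B − 4.
A'(p) = 2p - 8 vanishes at p ∈ {4}; B'(q) = 4q(q - 4)(q + 4) vanishes at q ∈ {-4, 0, 4}.
Local minima of A (where A''>0): A(4)=-16. Local minima of B: B(-4)=-256, B(4)=-256.
So the global minimum of phi is A(4) + B(-4) − 4 = -16 − 256 − 4 = -276, attained at (4, -4).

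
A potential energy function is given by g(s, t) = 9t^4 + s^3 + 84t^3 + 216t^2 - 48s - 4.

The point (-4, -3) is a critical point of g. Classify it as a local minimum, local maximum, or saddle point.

local maximum

The mixed partial ∂²g/∂s∂t is 0, so the Hessian at any point is diag(g_ss, g_tt) = diag(6s, 36(3t^2 + 14t + 12)).
At (-4, -3): H = diag(-24, -108).
Both eigenvalues are negative, so H is negative definite: a local maximum.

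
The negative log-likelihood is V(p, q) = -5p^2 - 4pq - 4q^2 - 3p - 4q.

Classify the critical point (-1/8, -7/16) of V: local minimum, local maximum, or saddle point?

local maximum

The Hessian of V is constant: H = [[-10, -4], [-4, -8]].
det(H) = (-10)·(-8) − (-4)² = 64.
det(H) > 0 and tr(H) = -18 < 0, so H is negative definite and the point is a local maximum.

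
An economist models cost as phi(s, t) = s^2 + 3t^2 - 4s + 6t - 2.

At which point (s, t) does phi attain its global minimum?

phi(s,t) separates as P(s) + Q(t) − 2, so its minimum is min P + min Q − 2.
P'(s) = 2s - 4 vanishes at s ∈ {2}; Q'(t) = 6(t + 1) vanishes at t ∈ {-1}.
Local minima of P (where P''>0): P(2)=-4. Local minima of Q: Q(-1)=-3.
So the global minimum of phi is P(2) + Q(-1) − 2 = -4 − 3 − 2 = -9, attained at (2, -1).

(2, -1)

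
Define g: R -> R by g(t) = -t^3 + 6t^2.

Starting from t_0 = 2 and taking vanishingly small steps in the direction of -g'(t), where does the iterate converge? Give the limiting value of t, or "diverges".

0

g'(t) = -3t(t - 4), so g'(2) = 12.
Gradient descent moves in the -g' direction, i.e. t is decreasing.
The nearest critical point in that direction is t = 0, where g'' = 12 > 0 (a local minimum). The iterate converges there.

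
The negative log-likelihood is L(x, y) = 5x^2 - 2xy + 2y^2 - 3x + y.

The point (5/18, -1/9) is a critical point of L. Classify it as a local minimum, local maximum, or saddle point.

local minimum

The Hessian of L is constant: H = [[10, -2], [-2, 4]].
det(H) = 10·4 − (-2)² = 36.
det(H) > 0 and tr(H) = 14 > 0, so H is positive definite and the point is a local minimum.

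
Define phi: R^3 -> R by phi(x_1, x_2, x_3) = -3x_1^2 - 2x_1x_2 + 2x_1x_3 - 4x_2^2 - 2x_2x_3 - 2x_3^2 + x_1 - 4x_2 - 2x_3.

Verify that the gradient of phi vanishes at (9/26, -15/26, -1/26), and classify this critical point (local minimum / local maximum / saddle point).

local maximum

∇phi = (-6x_1 - 2x_2 + 2x_3 + 1, -2x_1 - 8x_2 - 2x_3 - 4, 2x_1 - 2x_2 - 4x_3 - 2); substituting (9/26, -15/26, -1/26) gives ∇phi = (0, 0, 0), so (9/26, -15/26, -1/26) is indeed a critical point.
The Hessian is constant: H = [[-6, -2, 2], [-2, -8, -2], [2, -2, -4]].
Leading principal minors: Δ₁ = -6, Δ₂ = 44, Δ₃ = -104.
The minors alternate sign starting negative (−, +, −), so H is negative definite: a local maximum.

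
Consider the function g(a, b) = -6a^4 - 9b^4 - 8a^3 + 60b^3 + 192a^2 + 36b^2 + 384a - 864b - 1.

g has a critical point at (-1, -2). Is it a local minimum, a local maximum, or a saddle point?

The mixed partial ∂²g/∂a∂b is 0, so the Hessian at any point is diag(g_aa, g_bb) = diag(24(-3a^2 - 2a + 16), 36(-3b^2 + 10b + 2)).
At (-1, -2): H = diag(360, -1080).
The eigenvalues have opposite signs, so H is indefinite: a saddle point.

saddle point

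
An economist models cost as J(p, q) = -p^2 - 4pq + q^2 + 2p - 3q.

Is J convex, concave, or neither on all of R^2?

neither

J is quadratic, so its Hessian is the constant matrix H = [[-2, -4], [-4, 2]].
det(H) = -20, tr(H) = 0.
det(H) < 0, so H is indefinite: neither convex nor concave.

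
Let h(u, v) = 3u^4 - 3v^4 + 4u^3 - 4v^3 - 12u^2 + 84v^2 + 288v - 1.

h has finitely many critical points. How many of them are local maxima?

h separates as a function of u plus a function of v, so ∇h=0 decouples.
∂h/∂u = 12u(u - 1)(u + 2) = 0 at u ∈ {-2, 0, 1}; ∂h/∂v = -12(v - 4)(v + 2)(v + 3) = 0 at v ∈ {-3, -2, 4}.
The Hessian is diagonal: diag(h_uu, h_vv). Second derivatives: h_uu(-2)=72, h_uu(0)=-24, h_uu(1)=36; h_vv(-3)=-84, h_vv(-2)=72, h_vv(4)=-504.
Local maxima occur where both diagonal entries negative: (0, -3), (0, 4). Count: 2.

2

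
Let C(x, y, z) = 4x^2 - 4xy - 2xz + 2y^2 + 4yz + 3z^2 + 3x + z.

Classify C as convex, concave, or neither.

C is quadratic, so its Hessian is the constant matrix H = [[8, -4, -2], [-4, 4, 4], [-2, 4, 6]].
Leading principal minors: 8, 16, 16.
All positive ⇒ H ≻ 0 ⇒ convex.

convex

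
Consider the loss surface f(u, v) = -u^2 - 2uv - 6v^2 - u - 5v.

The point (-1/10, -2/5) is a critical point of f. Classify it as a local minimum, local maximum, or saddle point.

The Hessian of f is constant: H = [[-2, -2], [-2, -12]].
det(H) = (-2)·(-12) − (-2)² = 20.
det(H) > 0 and tr(H) = -14 < 0, so H is negative definite and the point is a local maximum.

local maximum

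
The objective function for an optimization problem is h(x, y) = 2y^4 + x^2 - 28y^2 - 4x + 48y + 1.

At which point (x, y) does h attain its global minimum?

(2, -3)

h(x,y) separates as P(x) + Q(y) + 1, so its minimum is min P + min Q + 1.
P'(x) = 2x - 4 vanishes at x ∈ {2}; Q'(y) = 8(y - 2)(y - 1)(y + 3) vanishes at y ∈ {-3, 1, 2}.
Local minima of P (where P''>0): P(2)=-4. Local minima of Q: Q(-3)=-234, Q(2)=16.
So the global minimum of h is P(2) + Q(-3) + 1 = -4 − 234 + 1 = -237, attained at (2, -3).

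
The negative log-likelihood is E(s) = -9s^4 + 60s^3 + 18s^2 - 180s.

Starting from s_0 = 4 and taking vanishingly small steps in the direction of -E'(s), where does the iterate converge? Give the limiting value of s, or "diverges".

E'(s) = -36(s - 5)(s - 1)(s + 1), so E'(4) = 540.
Gradient descent moves in the -E' direction, i.e. s is decreasing.
The nearest critical point in that direction is s = 1, where E'' = 288 > 0 (a local minimum). The iterate converges there.

1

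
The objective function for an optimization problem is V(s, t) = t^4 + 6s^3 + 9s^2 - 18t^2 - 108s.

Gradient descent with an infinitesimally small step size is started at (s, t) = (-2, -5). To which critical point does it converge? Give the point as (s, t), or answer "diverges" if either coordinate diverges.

V is separable, so gradient descent decouples: s follows -∂V/∂s, t follows -∂V/∂t.
∂V/∂s = 18(s - 2)(s + 3); at s=-2 this is -72, so s increases.
∂V/∂t = 4t(t - 3)(t + 3); at t=-5 this is -320, so t increases.
s converges to its nearest critical value 2 (a local min of the s-part); t converges to -3. The iterate converges to (2, -3).

(2, -3)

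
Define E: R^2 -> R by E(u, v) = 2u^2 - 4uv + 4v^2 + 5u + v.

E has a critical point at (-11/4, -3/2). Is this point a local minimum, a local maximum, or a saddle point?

The Hessian of E is constant: H = [[4, -4], [-4, 8]].
det(H) = 4·8 − (-4)² = 16.
det(H) > 0 and tr(H) = 12 > 0, so H is positive definite and the point is a local minimum.

local minimum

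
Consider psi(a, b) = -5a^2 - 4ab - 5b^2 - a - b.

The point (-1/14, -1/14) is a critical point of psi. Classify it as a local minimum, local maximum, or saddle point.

local maximum

The Hessian of psi is constant: H = [[-10, -4], [-4, -10]].
det(H) = (-10)·(-10) − (-4)² = 84.
det(H) > 0 and tr(H) = -20 < 0, so H is negative definite and the point is a local maximum.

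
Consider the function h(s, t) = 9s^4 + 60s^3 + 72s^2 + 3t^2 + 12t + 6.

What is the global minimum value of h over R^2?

-390

h(s,t) separates as P(s) + Q(t) + 6, so its minimum is min P + min Q + 6.
P'(s) = 36s(s + 1)(s + 4) vanishes at s ∈ {-4, -1, 0}; Q'(t) = 6(t + 2) vanishes at t ∈ {-2}.
Local minima of P (where P''>0): P(-4)=-384, P(0)=0. Local minima of Q: Q(-2)=-12.
So the global minimum of h is P(-4) + Q(-2) + 6 = -384 − 12 + 6 = -390, attained at (-4, -2).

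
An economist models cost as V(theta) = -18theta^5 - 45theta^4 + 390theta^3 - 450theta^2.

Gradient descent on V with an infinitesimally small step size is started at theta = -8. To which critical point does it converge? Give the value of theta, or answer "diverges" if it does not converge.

-5

V'(theta) = -90theta(theta - 2)(theta - 1)(theta + 5), so V'(-8) = -194400.
Gradient descent moves in the -V' direction, i.e. theta is increasing.
The nearest critical point in that direction is theta = -5, where V'' = 18900 > 0 (a local minimum). The iterate converges there.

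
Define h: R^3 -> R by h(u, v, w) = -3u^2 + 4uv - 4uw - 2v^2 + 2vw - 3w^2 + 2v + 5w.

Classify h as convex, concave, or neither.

concave

h is quadratic, so its Hessian is the constant matrix H = [[-6, 4, -4], [4, -4, 2], [-4, 2, -6]].
Leading principal minors: -6, 8, -24.
Signs alternate −, +, − ⇒ H ≺ 0 ⇒ concave.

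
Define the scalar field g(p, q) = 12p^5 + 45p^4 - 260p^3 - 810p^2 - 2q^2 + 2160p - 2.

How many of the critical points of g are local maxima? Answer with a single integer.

g separates as a function of p plus a function of q, so ∇g=0 decouples.
∂g/∂p = 60(p - 3)(p - 1)(p + 3)(p + 4) = 0 at p ∈ {-4, -3, 1, 3}; ∂g/∂q = -4q = 0 at q ∈ {0}.
The Hessian is diagonal: diag(g_pp, g_qq). Second derivatives: g_pp(-4)=-2100, g_pp(-3)=1440, g_pp(1)=-2400, g_pp(3)=5040; g_qq(0)=-4.
Local maxima occur where both diagonal entries negative: (-4, 0), (1, 0). Count: 2.

2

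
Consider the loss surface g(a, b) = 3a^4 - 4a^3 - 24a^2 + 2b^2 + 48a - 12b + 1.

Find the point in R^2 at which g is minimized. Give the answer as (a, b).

g(a,b) separates as P(a) + Q(b) + 1, so its minimum is min P + min Q + 1.
P'(a) = 12(a - 2)(a - 1)(a + 2) vanishes at a ∈ {-2, 1, 2}; Q'(b) = 4b - 12 vanishes at b ∈ {3}.
Local minima of P (where P''>0): P(-2)=-112, P(2)=16. Local minima of Q: Q(3)=-18.
So the global minimum of g is P(-2) + Q(3) + 1 = -112 − 18 + 1 = -129, attained at (-2, 3).

(-2, 3)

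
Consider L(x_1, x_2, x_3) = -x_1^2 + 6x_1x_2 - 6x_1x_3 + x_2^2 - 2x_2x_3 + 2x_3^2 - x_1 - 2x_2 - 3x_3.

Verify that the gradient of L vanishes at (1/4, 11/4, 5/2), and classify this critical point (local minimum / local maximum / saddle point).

saddle point

∇L = (-2x_1 + 6x_2 - 6x_3 - 1, 6x_1 + 2x_2 - 2x_3 - 2, -6x_1 - 2x_2 + 4x_3 - 3); substituting (1/4, 11/4, 5/2) gives ∇L = (0, 0, 0), so (1/4, 11/4, 5/2) is indeed a critical point.
The Hessian is constant: H = [[-2, 6, -6], [6, 2, -2], [-6, -2, 4]].
Leading principal minors: Δ₁ = -2, Δ₂ = -40, Δ₃ = -80.
The minors fit neither the all-positive nor the alternating-sign pattern, so H is indefinite: a saddle point.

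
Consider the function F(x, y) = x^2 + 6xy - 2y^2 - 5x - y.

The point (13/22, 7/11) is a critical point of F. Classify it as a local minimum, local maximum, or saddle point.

saddle point

The Hessian of F is constant: H = [[2, 6], [6, -4]].
det(H) = 2·(-4) − 6² = -44.
Since det(H) < 0, H is indefinite and the critical point is a saddle point.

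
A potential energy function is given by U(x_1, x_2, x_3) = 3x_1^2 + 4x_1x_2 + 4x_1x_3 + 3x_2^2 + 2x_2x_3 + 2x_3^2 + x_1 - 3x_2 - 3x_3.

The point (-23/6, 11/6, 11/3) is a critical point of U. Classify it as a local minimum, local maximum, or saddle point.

The Hessian is constant: H = [[6, 4, 4], [4, 6, 2], [4, 2, 4]].
Leading principal minors: Δ₁ = 6, Δ₂ = 20, Δ₃ = 24.
All leading minors are positive, so H is positive definite: a local minimum.

local minimum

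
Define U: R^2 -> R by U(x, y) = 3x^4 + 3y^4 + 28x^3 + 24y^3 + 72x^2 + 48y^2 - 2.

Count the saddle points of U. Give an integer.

U separates as a function of x plus a function of y, so ∇U=0 decouples.
∂U/∂x = 12x(x + 3)(x + 4) = 0 at x ∈ {-4, -3, 0}; ∂U/∂y = 12y(y + 2)(y + 4) = 0 at y ∈ {-4, -2, 0}.
The Hessian is diagonal: diag(U_xx, U_yy). Second derivatives: U_xx(-4)=48, U_xx(-3)=-36, U_xx(0)=144; U_yy(-4)=96, U_yy(-2)=-48, U_yy(0)=96.
Saddle points occur where the two diagonal entries have opposite signs: (-4, -2), (-3, -4), (-3, 0), (0, -2). Count: 4.

4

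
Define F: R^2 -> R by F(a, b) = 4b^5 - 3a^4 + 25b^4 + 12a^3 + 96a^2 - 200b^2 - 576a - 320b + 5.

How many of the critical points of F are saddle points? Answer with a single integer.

6

F separates as a function of a plus a function of b, so ∇F=0 decouples.
∂F/∂a = -12(a - 4)(a - 3)(a + 4) = 0 at a ∈ {-4, 3, 4}; ∂F/∂b = 20(b - 2)(b + 1)(b + 2)(b + 4) = 0 at b ∈ {-4, -2, -1, 2}.
The Hessian is diagonal: diag(F_aa, F_bb). Second derivatives: F_aa(-4)=-672, F_aa(3)=84, F_aa(4)=-96; F_bb(-4)=-720, F_bb(-2)=160, F_bb(-1)=-180, F_bb(2)=1440.
Saddle points occur where the two diagonal entries have opposite signs: (-4, -2), (-4, 2), (3, -4), (3, -1), (4, -2), (4, 2). Count: 6.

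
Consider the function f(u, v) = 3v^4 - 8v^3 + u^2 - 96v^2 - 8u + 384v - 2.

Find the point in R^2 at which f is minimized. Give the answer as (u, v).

(4, -4)

f(u,v) separates as P(u) + Q(v) − 2, so its minimum is min P + min Q − 2.
P'(u) = 2u - 8 vanishes at u ∈ {4}; Q'(v) = 12(v - 4)(v - 2)(v + 4) vanishes at v ∈ {-4, 2, 4}.
Local minima of P (where P''>0): P(4)=-16. Local minima of Q: Q(-4)=-1792, Q(4)=256.
So the global minimum of f is P(4) + Q(-4) − 2 = -16 − 1792 − 2 = -1810, attained at (4, -4).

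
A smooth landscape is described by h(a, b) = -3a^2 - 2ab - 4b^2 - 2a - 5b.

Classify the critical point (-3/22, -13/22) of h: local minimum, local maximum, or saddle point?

local maximum

The Hessian of h is constant: H = [[-6, -2], [-2, -8]].
det(H) = (-6)·(-8) − (-2)² = 44.
det(H) > 0 and tr(H) = -14 < 0, so H is negative definite and the point is a local maximum.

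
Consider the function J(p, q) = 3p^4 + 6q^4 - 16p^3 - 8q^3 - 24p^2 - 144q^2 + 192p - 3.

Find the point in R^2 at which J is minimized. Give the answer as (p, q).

J(p,q) separates as A(p) + B(q) − 3, so its minimum is min A + min B − 3.
A'(p) = 12(p - 4)(p - 2)(p + 2) vanishes at p ∈ {-2, 2, 4}; B'(q) = 24q(q - 4)(q + 3) vanishes at q ∈ {-3, 0, 4}.
Local minima of A (where A''>0): A(-2)=-304, A(4)=128. Local minima of B: B(-3)=-594, B(4)=-1280.
So the global minimum of J is A(-2) + B(4) − 3 = -304 − 1280 − 3 = -1587, attained at (-2, 4).

(-2, 4)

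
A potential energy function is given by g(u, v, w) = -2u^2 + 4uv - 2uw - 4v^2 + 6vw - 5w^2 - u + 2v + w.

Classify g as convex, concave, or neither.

g is quadratic, so its Hessian is the constant matrix H = [[-4, 4, -2], [4, -8, 6], [-2, 6, -10]].
Leading principal minors: -4, 16, -80.
Signs alternate −, +, − ⇒ H ≺ 0 ⇒ concave.

concave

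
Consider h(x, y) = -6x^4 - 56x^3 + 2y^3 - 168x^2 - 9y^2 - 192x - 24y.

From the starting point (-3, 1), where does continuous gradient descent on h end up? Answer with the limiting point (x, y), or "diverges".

(-2, 4)

h is separable, so gradient descent decouples: x follows -∂h/∂x, y follows -∂h/∂y.
∂h/∂x = -24(x + 1)(x + 2)(x + 4); at x=-3 this is -48, so x increases.
∂h/∂y = 6(y - 4)(y + 1); at y=1 this is -36, so y increases.
x converges to its nearest critical value -2 (a local min of the x-part); y converges to 4. The iterate converges to (-2, 4).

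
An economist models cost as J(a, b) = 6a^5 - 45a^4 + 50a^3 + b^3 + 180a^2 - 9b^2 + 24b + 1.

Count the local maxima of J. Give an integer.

J separates as a function of a plus a function of b, so ∇J=0 decouples.
∂J/∂a = 30a(a - 4)(a - 3)(a + 1) = 0 at a ∈ {-1, 0, 3, 4}; ∂J/∂b = 3(b - 4)(b - 2) = 0 at b ∈ {2, 4}.
The Hessian is diagonal: diag(J_aa, J_bb). Second derivatives: J_aa(-1)=-600, J_aa(0)=360, J_aa(3)=-360, J_aa(4)=600; J_bb(2)=-6, J_bb(4)=6.
Local maxima occur where both diagonal entries negative: (-1, 2), (3, 2). Count: 2.

2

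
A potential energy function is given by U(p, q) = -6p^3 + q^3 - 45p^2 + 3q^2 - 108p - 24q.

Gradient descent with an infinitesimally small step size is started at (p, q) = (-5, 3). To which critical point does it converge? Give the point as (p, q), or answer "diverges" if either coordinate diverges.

U is separable, so gradient descent decouples: p follows -∂U/∂p, q follows -∂U/∂q.
∂U/∂p = -18(p + 2)(p + 3); at p=-5 this is -108, so p increases.
∂U/∂q = 3(q - 2)(q + 4); at q=3 this is 21, so q decreases.
p converges to its nearest critical value -3 (a local min of the p-part); q converges to 2. The iterate converges to (-3, 2).

(-3, 2)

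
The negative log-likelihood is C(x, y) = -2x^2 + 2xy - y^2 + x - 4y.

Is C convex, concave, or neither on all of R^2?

concave

C is quadratic, so its Hessian is the constant matrix H = [[-4, 2], [2, -2]].
det(H) = 4, tr(H) = -6.
det(H) > 0 and tr(H) < 0, so H is negative definite everywhere: concave.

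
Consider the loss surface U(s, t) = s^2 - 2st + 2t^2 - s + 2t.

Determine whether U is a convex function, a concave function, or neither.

U is quadratic, so its Hessian is the constant matrix H = [[2, -2], [-2, 4]].
det(H) = 4, tr(H) = 6.
det(H) > 0 and tr(H) > 0, so H is positive definite everywhere: convex.

convex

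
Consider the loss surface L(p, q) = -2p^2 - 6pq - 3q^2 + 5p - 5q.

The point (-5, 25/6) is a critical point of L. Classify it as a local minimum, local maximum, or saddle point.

saddle point

The Hessian of L is constant: H = [[-4, -6], [-6, -6]].
det(H) = (-4)·(-6) − (-6)² = -12.
Since det(H) < 0, H is indefinite and the critical point is a saddle point.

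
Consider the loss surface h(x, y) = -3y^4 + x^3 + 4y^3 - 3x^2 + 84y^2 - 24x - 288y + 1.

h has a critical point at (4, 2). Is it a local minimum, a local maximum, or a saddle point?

The mixed partial ∂²h/∂x∂y is 0, so the Hessian at any point is diag(h_xx, h_yy) = diag(6(x - 1), 12(-3y^2 + 2y + 14)).
At (4, 2): H = diag(18, 72).
Both eigenvalues are positive, so H is positive definite: a local minimum.

local minimum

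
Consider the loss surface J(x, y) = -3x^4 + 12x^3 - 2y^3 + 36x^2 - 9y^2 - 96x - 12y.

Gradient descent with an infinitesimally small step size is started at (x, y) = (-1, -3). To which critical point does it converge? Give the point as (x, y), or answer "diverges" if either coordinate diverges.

J is separable, so gradient descent decouples: x follows -∂J/∂x, y follows -∂J/∂y.
∂J/∂x = -12(x - 4)(x - 1)(x + 2); at x=-1 this is -120, so x increases.
∂J/∂y = -6(y + 1)(y + 2); at y=-3 this is -12, so y increases.
x converges to its nearest critical value 1 (a local min of the x-part); y converges to -2. The iterate converges to (1, -2).

(1, -2)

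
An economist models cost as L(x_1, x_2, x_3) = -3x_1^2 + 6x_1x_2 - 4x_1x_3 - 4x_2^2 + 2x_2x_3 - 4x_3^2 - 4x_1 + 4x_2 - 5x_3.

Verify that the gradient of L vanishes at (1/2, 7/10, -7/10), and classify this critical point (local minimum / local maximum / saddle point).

local maximum

∇L = (-6x_1 + 6x_2 - 4x_3 - 4, 6x_1 - 8x_2 + 2x_3 + 4, -4x_1 + 2x_2 - 8x_3 - 5); substituting (1/2, 7/10, -7/10) gives ∇L = (0, 0, 0), so (1/2, 7/10, -7/10) is indeed a critical point.
The Hessian is constant: H = [[-6, 6, -4], [6, -8, 2], [-4, 2, -8]].
Leading principal minors: Δ₁ = -6, Δ₂ = 12, Δ₃ = -40.
The minors alternate sign starting negative (−, +, −), so H is negative definite: a local maximum.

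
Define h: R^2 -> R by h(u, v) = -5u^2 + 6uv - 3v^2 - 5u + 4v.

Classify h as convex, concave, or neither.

h is quadratic, so its Hessian is the constant matrix H = [[-10, 6], [6, -6]].
det(H) = 24, tr(H) = -16.
det(H) > 0 and tr(H) < 0, so H is negative definite everywhere: concave.

concave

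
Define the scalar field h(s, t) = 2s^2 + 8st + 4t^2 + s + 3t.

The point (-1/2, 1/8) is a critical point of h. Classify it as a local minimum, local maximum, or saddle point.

The Hessian of h is constant: H = [[4, 8], [8, 8]].
det(H) = 4·8 − 8² = -32.
Since det(H) < 0, H is indefinite and the critical point is a saddle point.

saddle point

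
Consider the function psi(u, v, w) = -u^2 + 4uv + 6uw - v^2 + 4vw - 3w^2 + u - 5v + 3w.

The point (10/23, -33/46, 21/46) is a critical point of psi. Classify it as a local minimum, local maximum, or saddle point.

The Hessian is constant: H = [[-2, 4, 6], [4, -2, 4], [6, 4, -6]].
Leading principal minors: Δ₁ = -2, Δ₂ = -12, Δ₃ = 368.
The minors fit neither the all-positive nor the alternating-sign pattern, so H is indefinite: a saddle point.

saddle point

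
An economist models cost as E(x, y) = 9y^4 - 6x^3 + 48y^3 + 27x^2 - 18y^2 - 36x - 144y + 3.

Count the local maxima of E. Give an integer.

1

E separates as a function of x plus a function of y, so ∇E=0 decouples.
∂E/∂x = -18(x - 2)(x - 1) = 0 at x ∈ {1, 2}; ∂E/∂y = 36(y - 1)(y + 1)(y + 4) = 0 at y ∈ {-4, -1, 1}.
The Hessian is diagonal: diag(E_xx, E_yy). Second derivatives: E_xx(1)=18, E_xx(2)=-18; E_yy(-4)=540, E_yy(-1)=-216, E_yy(1)=360.
Local maxima occur where both diagonal entries negative: (2, -1). Count: 1.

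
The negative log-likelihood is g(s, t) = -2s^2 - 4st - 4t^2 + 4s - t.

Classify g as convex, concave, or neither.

g is quadratic, so its Hessian is the constant matrix H = [[-4, -4], [-4, -8]].
det(H) = 16, tr(H) = -12.
det(H) > 0 and tr(H) < 0, so H is negative definite everywhere: concave.

concave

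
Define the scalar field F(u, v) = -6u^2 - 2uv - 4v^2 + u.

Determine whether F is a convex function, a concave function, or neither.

F is quadratic, so its Hessian is the constant matrix H = [[-12, -2], [-2, -8]].
det(H) = 92, tr(H) = -20.
det(H) > 0 and tr(H) < 0, so H is negative definite everywhere: concave.

concave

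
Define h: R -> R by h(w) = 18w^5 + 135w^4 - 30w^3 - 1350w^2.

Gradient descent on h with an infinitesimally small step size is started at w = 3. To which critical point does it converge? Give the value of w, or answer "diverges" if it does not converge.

2

h'(w) = 90w(w - 2)(w + 3)(w + 5), so h'(3) = 12960.
Gradient descent moves in the -h' direction, i.e. w is decreasing.
The nearest critical point in that direction is w = 2, where h'' = 6300 > 0 (a local minimum). The iterate converges there.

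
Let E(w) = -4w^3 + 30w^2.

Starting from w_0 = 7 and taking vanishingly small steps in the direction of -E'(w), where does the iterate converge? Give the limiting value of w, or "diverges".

E'(w) = -12w(w - 5), so E'(7) = -168.
Gradient descent moves in the -E' direction, i.e. w is increasing.
There is no critical point above w=7, and E' keeps the same sign, so the iterate runs off to +∞.

diverges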